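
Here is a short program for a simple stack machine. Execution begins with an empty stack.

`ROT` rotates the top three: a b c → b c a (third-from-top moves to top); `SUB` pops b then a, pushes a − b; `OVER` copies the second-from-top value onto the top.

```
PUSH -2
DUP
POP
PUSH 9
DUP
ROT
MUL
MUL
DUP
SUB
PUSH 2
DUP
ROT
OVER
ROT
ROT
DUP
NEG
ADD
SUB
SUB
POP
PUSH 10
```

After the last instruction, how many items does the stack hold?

PUSH -2 -> -2
DUP     -> -2 -2
POP     -> -2
PUSH 9  -> -2 9
DUP     -> -2 9 9
ROT     -> 9 9 -2
MUL     -> 9 -18
MUL     -> -162
DUP     -> -162 -162
SUB     -> 0
PUSH 2  -> 0 2
DUP     -> 0 2 2
ROT     -> 2 2 0
OVER    -> 2 2 0 2
ROT     -> 2 0 2 2
ROT     -> 2 2 2 0
DUP     -> 2 2 2 0 0
NEG     -> 2 2 2 0 0
ADD     -> 2 2 2 0
SUB     -> 2 2 2
SUB     -> 2 0
POP     -> 2
PUSH 10 -> 2 10

2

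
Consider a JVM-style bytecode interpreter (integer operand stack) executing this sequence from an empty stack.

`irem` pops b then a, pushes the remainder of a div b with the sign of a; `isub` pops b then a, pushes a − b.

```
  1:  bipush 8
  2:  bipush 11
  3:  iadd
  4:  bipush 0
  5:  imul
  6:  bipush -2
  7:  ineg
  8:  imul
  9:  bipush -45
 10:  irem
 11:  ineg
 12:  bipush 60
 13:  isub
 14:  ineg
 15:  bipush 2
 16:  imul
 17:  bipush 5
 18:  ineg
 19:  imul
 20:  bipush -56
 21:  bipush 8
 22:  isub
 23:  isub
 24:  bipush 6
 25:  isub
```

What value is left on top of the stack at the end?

-542

bipush 8   → 8
bipush 11  → 8 11
iadd       → 19
bipush 0   → 19 0
imul       → 0
bipush -2  → 0 -2
ineg       → 0 2
imul       → 0
bipush -45 → 0 -45
irem       → 0
ineg       → 0
bipush 60  → 0 60
isub       → -60
ineg       → 60
bipush 2   → 60 2
imul       → 120
bipush 5   → 120 5
ineg       → 120 -5
imul       → -600
bipush -56 → -600 -56
bipush 8   → -600 -56 8
isub       → -600 -64
isub       → -536
bipush 6   → -536 6
isub       → -542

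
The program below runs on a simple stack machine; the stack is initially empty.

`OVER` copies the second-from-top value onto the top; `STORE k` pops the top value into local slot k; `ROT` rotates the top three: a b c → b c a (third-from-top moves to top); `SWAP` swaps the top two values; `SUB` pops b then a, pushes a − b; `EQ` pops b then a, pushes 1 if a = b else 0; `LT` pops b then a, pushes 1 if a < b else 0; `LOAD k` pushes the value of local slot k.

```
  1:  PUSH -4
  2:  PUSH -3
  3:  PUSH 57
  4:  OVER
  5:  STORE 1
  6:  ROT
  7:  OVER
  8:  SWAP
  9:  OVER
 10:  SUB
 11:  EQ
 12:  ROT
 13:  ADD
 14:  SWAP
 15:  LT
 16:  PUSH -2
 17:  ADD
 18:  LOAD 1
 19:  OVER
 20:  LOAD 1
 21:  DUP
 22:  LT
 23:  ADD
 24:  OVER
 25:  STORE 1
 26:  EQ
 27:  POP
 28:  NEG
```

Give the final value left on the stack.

1

PUSH -4 -> -4
PUSH -3 -> -4 -3
PUSH 57 -> -4 -3 57
OVER    -> -4 -3 57 -3
STORE 1 -> -4 -3 57
ROT     -> -3 57 -4
OVER    -> -3 57 -4 57
SWAP    -> -3 57 57 -4
OVER    -> -3 57 57 -4 57
SUB     -> -3 57 57 -61
EQ      -> -3 57 0
ROT     -> 57 0 -3
ADD     -> 57 -3
SWAP    -> -3 57
LT      -> 1
PUSH -2 -> 1 -2
ADD     -> -1
LOAD 1  -> -1 -3
OVER    -> -1 -3 -1
LOAD 1  -> -1 -3 -1 -3
DUP     -> -1 -3 -1 -3 -3
LT      -> -1 -3 -1 0
ADD     -> -1 -3 -1
OVER    -> -1 -3 -1 -3
STORE 1 -> -1 -3 -1
EQ      -> -1 0
POP     -> -1
NEG     -> 1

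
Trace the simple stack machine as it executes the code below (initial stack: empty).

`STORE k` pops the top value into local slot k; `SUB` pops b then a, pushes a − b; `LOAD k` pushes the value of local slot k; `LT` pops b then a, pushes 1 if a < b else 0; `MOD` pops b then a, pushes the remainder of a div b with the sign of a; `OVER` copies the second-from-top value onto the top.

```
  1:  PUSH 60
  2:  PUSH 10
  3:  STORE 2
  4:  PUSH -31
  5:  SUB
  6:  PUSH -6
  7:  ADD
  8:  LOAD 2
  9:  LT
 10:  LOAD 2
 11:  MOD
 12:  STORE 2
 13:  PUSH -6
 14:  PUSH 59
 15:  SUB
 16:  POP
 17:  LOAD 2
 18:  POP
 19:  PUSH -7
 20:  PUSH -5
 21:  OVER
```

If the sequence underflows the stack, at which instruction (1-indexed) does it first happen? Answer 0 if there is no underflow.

0

PUSH 60  -> 60
PUSH 10  -> 60 10
STORE 2  -> 60
PUSH -31 -> 60 -31
SUB      -> 91
PUSH -6  -> 91 -6
ADD      -> 85
LOAD 2   -> 85 10
LT       -> 0
LOAD 2   -> 0 10
MOD      -> 0
STORE 2  -> (empty)
PUSH -6  -> -6
PUSH 59  -> -6 59
SUB      -> -65
POP      -> (empty)
LOAD 2   -> 0
POP      -> (empty)
PUSH -7  -> -7
PUSH -5  -> -7 -5
OVER     -> -7 -5 -7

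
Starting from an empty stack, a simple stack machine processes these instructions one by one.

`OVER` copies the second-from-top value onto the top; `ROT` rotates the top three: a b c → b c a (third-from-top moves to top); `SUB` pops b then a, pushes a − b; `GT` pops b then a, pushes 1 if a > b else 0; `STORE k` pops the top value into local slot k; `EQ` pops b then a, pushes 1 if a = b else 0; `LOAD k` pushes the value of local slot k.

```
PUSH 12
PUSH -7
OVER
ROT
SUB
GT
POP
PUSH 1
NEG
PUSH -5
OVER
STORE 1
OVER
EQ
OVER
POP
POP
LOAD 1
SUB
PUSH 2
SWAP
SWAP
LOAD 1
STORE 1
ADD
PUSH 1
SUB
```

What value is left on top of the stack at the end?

1

PUSH 12 : 12
PUSH -7 : 12 -7
OVER    : 12 -7 12
ROT     : -7 12 12
SUB     : -7 0
GT      : 0
POP     : (empty)
PUSH 1  : 1
NEG     : -1
PUSH -5 : -1 -5
OVER    : -1 -5 -1
STORE 1 : -1 -5
OVER    : -1 -5 -1
EQ      : -1 0
OVER    : -1 0 -1
POP     : -1 0
POP     : -1
LOAD 1  : -1 -1
SUB     : 0
PUSH 2  : 0 2
SWAP    : 2 0
SWAP    : 0 2
LOAD 1  : 0 2 -1
STORE 1 : 0 2
ADD     : 2
PUSH 1  : 2 1
SUB     : 1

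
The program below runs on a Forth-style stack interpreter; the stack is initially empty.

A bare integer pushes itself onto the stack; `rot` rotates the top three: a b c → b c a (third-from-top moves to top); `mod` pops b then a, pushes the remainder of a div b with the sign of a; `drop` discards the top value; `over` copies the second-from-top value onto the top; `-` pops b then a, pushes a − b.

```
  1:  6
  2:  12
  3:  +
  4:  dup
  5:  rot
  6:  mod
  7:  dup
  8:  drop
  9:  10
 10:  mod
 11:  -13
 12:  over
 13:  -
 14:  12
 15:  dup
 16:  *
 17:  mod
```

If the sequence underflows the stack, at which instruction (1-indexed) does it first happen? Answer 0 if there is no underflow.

5

6   → [6]
12  → [6, 12]
+   → [18]
dup → [18, 18]
rot  — needs 3 operands, stack has 2 → underflow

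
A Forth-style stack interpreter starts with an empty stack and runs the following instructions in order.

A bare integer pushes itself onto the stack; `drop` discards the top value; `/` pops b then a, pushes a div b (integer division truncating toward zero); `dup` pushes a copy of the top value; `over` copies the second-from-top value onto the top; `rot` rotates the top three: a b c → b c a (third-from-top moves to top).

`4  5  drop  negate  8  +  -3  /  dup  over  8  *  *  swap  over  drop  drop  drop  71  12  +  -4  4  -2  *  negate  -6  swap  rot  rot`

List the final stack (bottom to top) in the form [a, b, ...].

[83, 8, -4, -6]

4      -> 4
5      -> 4 5
drop   -> 4
negate -> -4
8      -> -4 8
+      -> 4
-3     -> 4 -3
/      -> -1
dup    -> -1 -1
over   -> -1 -1 -1
8      -> -1 -1 -1 8
*      -> -1 -1 -8
*      -> -1 8
swap   -> 8 -1
over   -> 8 -1 8
drop   -> 8 -1
drop   -> 8
drop   -> (empty)
71     -> 71
12     -> 71 12
+      -> 83
-4     -> 83 -4
4      -> 83 -4 4
-2     -> 83 -4 4 -2
*      -> 83 -4 -8
negate -> 83 -4 8
-6     -> 83 -4 8 -6
swap   -> 83 -4 -6 8
rot    -> 83 -6 8 -4
rot    -> 83 8 -4 -6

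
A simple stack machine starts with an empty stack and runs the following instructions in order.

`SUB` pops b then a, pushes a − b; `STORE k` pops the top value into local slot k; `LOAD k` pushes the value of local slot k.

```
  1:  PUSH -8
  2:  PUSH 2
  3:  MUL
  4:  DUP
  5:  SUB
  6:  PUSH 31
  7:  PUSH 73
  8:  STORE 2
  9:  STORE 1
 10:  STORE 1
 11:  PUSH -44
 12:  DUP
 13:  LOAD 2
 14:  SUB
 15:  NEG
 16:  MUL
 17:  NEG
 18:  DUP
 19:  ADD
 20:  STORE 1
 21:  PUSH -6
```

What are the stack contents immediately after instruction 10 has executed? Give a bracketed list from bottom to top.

PUSH -8 -> -8
PUSH 2  -> -8 2
MUL     -> -16
DUP     -> -16 -16
SUB     -> 0
PUSH 31 -> 0 31
PUSH 73 -> 0 31 73
STORE 2 -> 0 31
STORE 1 -> 0
STORE 1 -> (empty)

[]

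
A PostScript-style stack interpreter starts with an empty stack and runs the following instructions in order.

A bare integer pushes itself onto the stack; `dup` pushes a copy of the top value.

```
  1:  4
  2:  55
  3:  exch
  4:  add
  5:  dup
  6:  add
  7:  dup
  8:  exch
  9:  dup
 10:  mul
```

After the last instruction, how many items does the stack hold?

2

4    : [4]
55   : [4, 55]
exch : [55, 4]
add  : [59]
dup  : [59, 59]
add  : [118]
dup  : [118, 118]
exch : [118, 118]
dup  : [118, 118, 118]
mul  : [118, 13924]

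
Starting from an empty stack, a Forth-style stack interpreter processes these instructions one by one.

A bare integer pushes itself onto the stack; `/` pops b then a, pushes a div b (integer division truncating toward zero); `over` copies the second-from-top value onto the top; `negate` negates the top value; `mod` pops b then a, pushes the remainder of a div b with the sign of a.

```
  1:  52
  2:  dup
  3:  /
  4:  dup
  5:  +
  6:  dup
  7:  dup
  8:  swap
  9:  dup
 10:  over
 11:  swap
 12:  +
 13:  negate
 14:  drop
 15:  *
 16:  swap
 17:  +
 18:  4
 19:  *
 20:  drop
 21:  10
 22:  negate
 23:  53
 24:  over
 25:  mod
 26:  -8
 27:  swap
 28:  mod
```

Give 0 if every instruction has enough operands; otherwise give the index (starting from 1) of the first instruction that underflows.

52     : 52
dup    : 52 52
/      : 1
dup    : 1 1
+      : 2
dup    : 2 2
dup    : 2 2 2
swap   : 2 2 2
dup    : 2 2 2 2
over   : 2 2 2 2 2
swap   : 2 2 2 2 2
+      : 2 2 2 4
negate : 2 2 2 -4
drop   : 2 2 2
*      : 2 4
swap   : 4 2
+      : 6
4      : 6 4
*      : 24
drop   : (empty)
10     : 10
negate : -10
53     : -10 53
over   : -10 53 -10
mod    : -10 3
-8     : -10 3 -8
swap   : -10 -8 3
mod    : -10 -2

0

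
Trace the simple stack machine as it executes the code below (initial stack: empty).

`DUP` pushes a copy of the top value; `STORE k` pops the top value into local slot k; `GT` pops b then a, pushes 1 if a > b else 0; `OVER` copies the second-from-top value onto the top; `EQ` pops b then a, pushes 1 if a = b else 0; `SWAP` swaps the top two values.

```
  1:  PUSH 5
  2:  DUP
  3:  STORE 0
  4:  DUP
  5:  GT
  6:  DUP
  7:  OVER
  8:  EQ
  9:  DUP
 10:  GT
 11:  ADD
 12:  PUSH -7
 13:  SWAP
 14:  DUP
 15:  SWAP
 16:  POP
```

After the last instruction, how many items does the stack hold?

PUSH 5  : [5]
DUP     : [5, 5]
STORE 0 : [5]
DUP     : [5, 5]
GT      : [0]
DUP     : [0, 0]
OVER    : [0, 0, 0]
EQ      : [0, 1]
DUP     : [0, 1, 1]
GT      : [0, 0]
ADD     : [0]
PUSH -7 : [0, -7]
SWAP    : [-7, 0]
DUP     : [-7, 0, 0]
SWAP    : [-7, 0, 0]
POP     : [-7, 0]

2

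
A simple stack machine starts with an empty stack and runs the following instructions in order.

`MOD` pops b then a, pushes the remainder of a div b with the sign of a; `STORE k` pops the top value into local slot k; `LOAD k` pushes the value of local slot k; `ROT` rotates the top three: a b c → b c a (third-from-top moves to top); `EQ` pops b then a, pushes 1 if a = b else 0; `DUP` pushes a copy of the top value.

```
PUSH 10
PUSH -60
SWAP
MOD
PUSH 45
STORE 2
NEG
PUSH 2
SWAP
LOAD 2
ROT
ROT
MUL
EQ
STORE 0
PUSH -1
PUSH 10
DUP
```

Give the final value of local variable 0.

0

PUSH 10  -> 10
PUSH -60 -> 10 -60
SWAP     -> -60 10
MOD      -> 0
PUSH 45  -> 0 45
STORE 2  -> 0
NEG      -> 0
PUSH 2   -> 0 2
SWAP     -> 2 0
LOAD 2   -> 2 0 45
ROT      -> 0 45 2
ROT      -> 45 2 0
MUL      -> 45 0
EQ       -> 0
STORE 0  -> (empty)
PUSH -1  -> -1
PUSH 10  -> -1 10
DUP      -> -1 10 10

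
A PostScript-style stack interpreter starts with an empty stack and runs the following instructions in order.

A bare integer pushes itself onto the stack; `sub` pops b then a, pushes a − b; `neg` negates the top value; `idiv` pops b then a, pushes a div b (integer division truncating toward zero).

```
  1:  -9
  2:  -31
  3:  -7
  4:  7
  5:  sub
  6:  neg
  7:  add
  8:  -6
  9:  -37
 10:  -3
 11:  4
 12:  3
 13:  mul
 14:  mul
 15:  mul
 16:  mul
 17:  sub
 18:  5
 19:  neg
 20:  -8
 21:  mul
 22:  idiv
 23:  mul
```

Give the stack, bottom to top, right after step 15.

-9  : [-9]
-31 : [-9, -31]
-7  : [-9, -31, -7]
7   : [-9, -31, -7, 7]
sub : [-9, -31, -14]
neg : [-9, -31, 14]
add : [-9, -17]
-6  : [-9, -17, -6]
-37 : [-9, -17, -6, -37]
-3  : [-9, -17, -6, -37, -3]
4   : [-9, -17, -6, -37, -3, 4]
3   : [-9, -17, -6, -37, -3, 4, 3]
mul : [-9, -17, -6, -37, -3, 12]
mul : [-9, -17, -6, -37, -36]
mul : [-9, -17, -6, 1332]

[-9, -17, -6, 1332]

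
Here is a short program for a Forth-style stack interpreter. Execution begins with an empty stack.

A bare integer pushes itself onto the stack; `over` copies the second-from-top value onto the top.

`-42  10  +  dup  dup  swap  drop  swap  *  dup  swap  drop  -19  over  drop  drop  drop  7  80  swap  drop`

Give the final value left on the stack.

-42  -> [-42]
10   -> [-42, 10]
+    -> [-32]
dup  -> [-32, -32]
dup  -> [-32, -32, -32]
swap -> [-32, -32, -32]
drop -> [-32, -32]
swap -> [-32, -32]
*    -> [1024]
dup  -> [1024, 1024]
swap -> [1024, 1024]
drop -> [1024]
-19  -> [1024, -19]
over -> [1024, -19, 1024]
drop -> [1024, -19]
drop -> [1024]
drop -> []
7    -> [7]
80   -> [7, 80]
swap -> [80, 7]
drop -> [80]

80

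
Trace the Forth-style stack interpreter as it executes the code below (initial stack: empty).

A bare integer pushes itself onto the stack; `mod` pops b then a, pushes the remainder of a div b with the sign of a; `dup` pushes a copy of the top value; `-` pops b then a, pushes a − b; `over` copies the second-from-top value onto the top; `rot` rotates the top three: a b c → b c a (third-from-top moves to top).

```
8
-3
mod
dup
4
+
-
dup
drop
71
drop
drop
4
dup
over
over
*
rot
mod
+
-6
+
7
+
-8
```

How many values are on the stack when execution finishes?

8    -> [8]
-3   -> [8, -3]
mod  -> [2]
dup  -> [2, 2]
4    -> [2, 2, 4]
+    -> [2, 6]
-    -> [-4]
dup  -> [-4, -4]
drop -> [-4]
71   -> [-4, 71]
drop -> [-4]
drop -> []
4    -> [4]
dup  -> [4, 4]
over -> [4, 4, 4]
over -> [4, 4, 4, 4]
*    -> [4, 4, 16]
rot  -> [4, 16, 4]
mod  -> [4, 0]
+    -> [4]
-6   -> [4, -6]
+    -> [-2]
7    -> [-2, 7]
+    -> [5]
-8   -> [5, -8]

2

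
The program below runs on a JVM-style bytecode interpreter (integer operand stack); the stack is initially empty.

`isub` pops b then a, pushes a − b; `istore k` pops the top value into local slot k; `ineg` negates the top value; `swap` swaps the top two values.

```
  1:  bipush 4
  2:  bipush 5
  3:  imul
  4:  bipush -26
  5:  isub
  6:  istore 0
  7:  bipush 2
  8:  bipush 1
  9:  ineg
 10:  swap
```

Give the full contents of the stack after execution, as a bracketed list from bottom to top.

bipush 4   -> [4]
bipush 5   -> [4, 5]
imul       -> [20]
bipush -26 -> [20, -26]
isub       -> [46]
istore 0   -> []
bipush 2   -> [2]
bipush 1   -> [2, 1]
ineg       -> [2, -1]
swap       -> [-1, 2]

[-1, 2]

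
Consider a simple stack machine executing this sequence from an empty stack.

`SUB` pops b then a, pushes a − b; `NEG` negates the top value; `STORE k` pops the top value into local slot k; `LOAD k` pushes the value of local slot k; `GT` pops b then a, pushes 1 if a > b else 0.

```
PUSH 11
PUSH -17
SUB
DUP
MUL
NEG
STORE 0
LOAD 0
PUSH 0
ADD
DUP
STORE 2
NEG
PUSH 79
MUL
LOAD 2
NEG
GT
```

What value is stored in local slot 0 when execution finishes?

PUSH 11   [11]
PUSH -17  [11, -17]
SUB       [28]
DUP       [28, 28]
MUL       [784]
NEG       [-784]
STORE 0   []
LOAD 0    [-784]
PUSH 0    [-784, 0]
ADD       [-784]
DUP       [-784, -784]
STORE 2   [-784]
NEG       [784]
PUSH 79   [784, 79]
MUL       [61936]
LOAD 2    [61936, -784]
NEG       [61936, 784]
GT        [1]

-784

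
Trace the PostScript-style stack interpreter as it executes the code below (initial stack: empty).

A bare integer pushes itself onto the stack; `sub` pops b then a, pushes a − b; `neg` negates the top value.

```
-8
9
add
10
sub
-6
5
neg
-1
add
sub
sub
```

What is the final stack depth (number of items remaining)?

1

-8  : [-8]
9   : [-8, 9]
add : [1]
10  : [1, 10]
sub : [-9]
-6  : [-9, -6]
5   : [-9, -6, 5]
neg : [-9, -6, -5]
-1  : [-9, -6, -5, -1]
add : [-9, -6, -6]
sub : [-9, 0]
sub : [-9]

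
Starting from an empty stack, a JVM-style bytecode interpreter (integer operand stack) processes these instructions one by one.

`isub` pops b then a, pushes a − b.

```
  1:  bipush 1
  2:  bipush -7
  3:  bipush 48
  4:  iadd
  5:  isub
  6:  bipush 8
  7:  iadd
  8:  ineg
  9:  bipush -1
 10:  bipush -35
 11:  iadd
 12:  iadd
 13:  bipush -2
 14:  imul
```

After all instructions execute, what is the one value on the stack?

8

bipush 1    1
bipush -7   1 -7
bipush 48   1 -7 48
iadd        1 41
isub        -40
bipush 8    -40 8
iadd        -32
ineg        32
bipush -1   32 -1
bipush -35  32 -1 -35
iadd        32 -36
iadd        -4
bipush -2   -4 -2
imul        8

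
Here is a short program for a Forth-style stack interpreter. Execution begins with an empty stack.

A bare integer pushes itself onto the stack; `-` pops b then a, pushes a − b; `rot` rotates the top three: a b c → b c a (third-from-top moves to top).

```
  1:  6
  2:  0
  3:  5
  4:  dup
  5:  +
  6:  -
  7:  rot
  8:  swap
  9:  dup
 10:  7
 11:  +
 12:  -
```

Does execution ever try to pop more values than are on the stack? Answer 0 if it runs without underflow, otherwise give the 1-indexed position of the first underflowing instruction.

6   : [6]
0   : [6, 0]
5   : [6, 0, 5]
dup : [6, 0, 5, 5]
+   : [6, 0, 10]
-   : [6, -10]
rot  — needs 3 operands, stack has 2 → underflow

7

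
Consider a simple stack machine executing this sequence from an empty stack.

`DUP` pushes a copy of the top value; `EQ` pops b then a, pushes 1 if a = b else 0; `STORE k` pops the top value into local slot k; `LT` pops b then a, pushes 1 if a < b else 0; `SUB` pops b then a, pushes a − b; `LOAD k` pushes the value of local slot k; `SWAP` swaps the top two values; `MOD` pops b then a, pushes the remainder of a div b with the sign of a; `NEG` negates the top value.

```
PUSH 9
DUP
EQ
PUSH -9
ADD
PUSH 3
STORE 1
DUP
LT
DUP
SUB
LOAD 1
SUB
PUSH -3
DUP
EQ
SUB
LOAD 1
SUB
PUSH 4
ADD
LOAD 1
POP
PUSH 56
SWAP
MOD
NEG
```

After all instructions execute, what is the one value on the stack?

-2

PUSH 9   [9]
DUP      [9, 9]
EQ       [1]
PUSH -9  [1, -9]
ADD      [-8]
PUSH 3   [-8, 3]
STORE 1  [-8]
DUP      [-8, -8]
LT       [0]
DUP      [0, 0]
SUB      [0]
LOAD 1   [0, 3]
SUB      [-3]
PUSH -3  [-3, -3]
DUP      [-3, -3, -3]
EQ       [-3, 1]
SUB      [-4]
LOAD 1   [-4, 3]
SUB      [-7]
PUSH 4   [-7, 4]
ADD      [-3]
LOAD 1   [-3, 3]
POP      [-3]
PUSH 56  [-3, 56]
SWAP     [56, -3]
MOD      [2]
NEG      [-2]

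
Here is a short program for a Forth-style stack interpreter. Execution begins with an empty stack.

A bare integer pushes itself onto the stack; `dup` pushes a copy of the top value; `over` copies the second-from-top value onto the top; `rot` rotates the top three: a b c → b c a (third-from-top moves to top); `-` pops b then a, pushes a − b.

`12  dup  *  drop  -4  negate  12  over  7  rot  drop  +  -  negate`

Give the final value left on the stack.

7

12     -> [12]
dup    -> [12, 12]
*      -> [144]
drop   -> []
-4     -> [-4]
negate -> [4]
12     -> [4, 12]
over   -> [4, 12, 4]
7      -> [4, 12, 4, 7]
rot    -> [4, 4, 7, 12]
drop   -> [4, 4, 7]
+      -> [4, 11]
-      -> [-7]
negate -> [7]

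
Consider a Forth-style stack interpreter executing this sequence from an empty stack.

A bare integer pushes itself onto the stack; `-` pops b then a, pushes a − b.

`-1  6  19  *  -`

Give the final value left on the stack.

-1 → -1
6  → -1 6
19 → -1 6 19
*  → -1 114
-  → -115

-115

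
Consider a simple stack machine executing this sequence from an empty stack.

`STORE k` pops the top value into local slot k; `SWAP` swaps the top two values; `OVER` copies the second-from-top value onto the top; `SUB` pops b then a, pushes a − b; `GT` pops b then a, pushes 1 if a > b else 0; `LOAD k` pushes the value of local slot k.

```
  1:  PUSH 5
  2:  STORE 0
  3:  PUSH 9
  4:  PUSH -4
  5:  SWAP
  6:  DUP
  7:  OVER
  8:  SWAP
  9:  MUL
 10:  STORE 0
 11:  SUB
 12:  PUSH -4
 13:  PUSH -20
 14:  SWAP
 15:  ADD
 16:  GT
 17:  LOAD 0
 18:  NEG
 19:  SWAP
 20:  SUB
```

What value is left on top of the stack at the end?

-82

PUSH 5   : 5
STORE 0  : (empty)
PUSH 9   : 9
PUSH -4  : 9 -4
SWAP     : -4 9
DUP      : -4 9 9
OVER     : -4 9 9 9
SWAP     : -4 9 9 9
MUL      : -4 9 81
STORE 0  : -4 9
SUB      : -13
PUSH -4  : -13 -4
PUSH -20 : -13 -4 -20
SWAP     : -13 -20 -4
ADD      : -13 -24
GT       : 1
LOAD 0   : 1 81
NEG      : 1 -81
SWAP     : -81 1
SUB      : -82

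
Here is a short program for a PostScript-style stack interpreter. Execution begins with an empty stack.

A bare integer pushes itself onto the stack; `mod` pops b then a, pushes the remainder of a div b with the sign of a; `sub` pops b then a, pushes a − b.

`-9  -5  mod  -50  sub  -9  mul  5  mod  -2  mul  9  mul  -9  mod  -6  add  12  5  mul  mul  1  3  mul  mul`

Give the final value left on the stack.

-9  : -9
-5  : -9 -5
mod : -4
-50 : -4 -50
sub : 46
-9  : 46 -9
mul : -414
5   : -414 5
mod : -4
-2  : -4 -2
mul : 8
9   : 8 9
mul : 72
-9  : 72 -9
mod : 0
-6  : 0 -6
add : -6
12  : -6 12
5   : -6 12 5
mul : -6 60
mul : -360
1   : -360 1
3   : -360 1 3
mul : -360 3
mul : -1080

-1080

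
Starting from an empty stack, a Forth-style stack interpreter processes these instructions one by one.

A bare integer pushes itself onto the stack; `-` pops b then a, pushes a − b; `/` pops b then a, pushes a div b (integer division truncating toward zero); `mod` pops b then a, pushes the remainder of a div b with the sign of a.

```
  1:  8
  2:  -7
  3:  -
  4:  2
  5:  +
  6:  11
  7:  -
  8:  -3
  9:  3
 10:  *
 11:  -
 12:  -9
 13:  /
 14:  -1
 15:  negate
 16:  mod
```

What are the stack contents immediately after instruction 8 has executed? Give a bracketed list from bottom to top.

[6, -3]

8  : [8]
-7 : [8, -7]
-  : [15]
2  : [15, 2]
+  : [17]
11 : [17, 11]
-  : [6]
-3 : [6, -3]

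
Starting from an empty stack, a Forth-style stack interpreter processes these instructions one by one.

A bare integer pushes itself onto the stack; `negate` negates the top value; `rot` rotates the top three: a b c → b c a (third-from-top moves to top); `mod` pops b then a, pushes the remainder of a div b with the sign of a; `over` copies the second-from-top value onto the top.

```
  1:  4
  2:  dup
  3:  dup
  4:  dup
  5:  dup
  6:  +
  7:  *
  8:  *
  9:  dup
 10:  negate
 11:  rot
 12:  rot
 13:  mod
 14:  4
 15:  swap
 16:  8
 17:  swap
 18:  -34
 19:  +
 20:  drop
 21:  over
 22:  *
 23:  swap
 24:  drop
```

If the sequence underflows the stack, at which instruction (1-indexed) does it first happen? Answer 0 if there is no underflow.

4      : [4]
dup    : [4, 4]
dup    : [4, 4, 4]
dup    : [4, 4, 4, 4]
dup    : [4, 4, 4, 4, 4]
+      : [4, 4, 4, 8]
*      : [4, 4, 32]
*      : [4, 128]
dup    : [4, 128, 128]
negate : [4, 128, -128]
rot    : [128, -128, 4]
rot    : [-128, 4, 128]
mod    : [-128, 4]
4      : [-128, 4, 4]
swap   : [-128, 4, 4]
8      : [-128, 4, 4, 8]
swap   : [-128, 4, 8, 4]
-34    : [-128, 4, 8, 4, -34]
+      : [-128, 4, 8, -30]
drop   : [-128, 4, 8]
over   : [-128, 4, 8, 4]
*      : [-128, 4, 32]
swap   : [-128, 32, 4]
drop   : [-128, 32]

0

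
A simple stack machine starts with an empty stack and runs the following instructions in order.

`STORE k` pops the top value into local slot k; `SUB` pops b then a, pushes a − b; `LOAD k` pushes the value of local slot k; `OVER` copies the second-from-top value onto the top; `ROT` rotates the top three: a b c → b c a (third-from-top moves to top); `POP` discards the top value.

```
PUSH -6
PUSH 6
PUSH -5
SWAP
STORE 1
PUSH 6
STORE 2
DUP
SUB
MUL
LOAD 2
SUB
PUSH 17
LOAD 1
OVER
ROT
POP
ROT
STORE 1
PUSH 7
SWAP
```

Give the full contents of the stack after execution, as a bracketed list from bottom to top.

PUSH -6 -> -6
PUSH 6  -> -6 6
PUSH -5 -> -6 6 -5
SWAP    -> -6 -5 6
STORE 1 -> -6 -5
PUSH 6  -> -6 -5 6
STORE 2 -> -6 -5
DUP     -> -6 -5 -5
SUB     -> -6 0
MUL     -> 0
LOAD 2  -> 0 6
SUB     -> -6
PUSH 17 -> -6 17
LOAD 1  -> -6 17 6
OVER    -> -6 17 6 17
ROT     -> -6 6 17 17
POP     -> -6 6 17
ROT     -> 6 17 -6
STORE 1 -> 6 17
PUSH 7  -> 6 17 7
SWAP    -> 6 7 17

[6, 7, 17]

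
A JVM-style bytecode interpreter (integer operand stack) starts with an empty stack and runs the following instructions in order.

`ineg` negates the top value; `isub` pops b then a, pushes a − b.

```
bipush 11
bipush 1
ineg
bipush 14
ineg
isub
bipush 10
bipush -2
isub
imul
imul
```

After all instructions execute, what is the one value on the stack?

1716

bipush 11 : 11
bipush 1  : 11 1
ineg      : 11 -1
bipush 14 : 11 -1 14
ineg      : 11 -1 -14
isub      : 11 13
bipush 10 : 11 13 10
bipush -2 : 11 13 10 -2
isub      : 11 13 12
imul      : 11 156
imul      : 1716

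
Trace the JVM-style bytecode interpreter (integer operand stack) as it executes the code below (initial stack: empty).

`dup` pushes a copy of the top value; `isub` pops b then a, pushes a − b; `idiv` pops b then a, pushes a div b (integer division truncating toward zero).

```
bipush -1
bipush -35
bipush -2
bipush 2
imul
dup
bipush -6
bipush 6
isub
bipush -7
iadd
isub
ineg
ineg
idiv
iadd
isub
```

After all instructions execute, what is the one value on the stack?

bipush -1   [-1]
bipush -35  [-1, -35]
bipush -2   [-1, -35, -2]
bipush 2    [-1, -35, -2, 2]
imul        [-1, -35, -4]
dup         [-1, -35, -4, -4]
bipush -6   [-1, -35, -4, -4, -6]
bipush 6    [-1, -35, -4, -4, -6, 6]
isub        [-1, -35, -4, -4, -12]
bipush -7   [-1, -35, -4, -4, -12, -7]
iadd        [-1, -35, -4, -4, -19]
isub        [-1, -35, -4, 15]
ineg        [-1, -35, -4, -15]
ineg        [-1, -35, -4, 15]
idiv        [-1, -35, 0]
iadd        [-1, -35]
isub        [34]

34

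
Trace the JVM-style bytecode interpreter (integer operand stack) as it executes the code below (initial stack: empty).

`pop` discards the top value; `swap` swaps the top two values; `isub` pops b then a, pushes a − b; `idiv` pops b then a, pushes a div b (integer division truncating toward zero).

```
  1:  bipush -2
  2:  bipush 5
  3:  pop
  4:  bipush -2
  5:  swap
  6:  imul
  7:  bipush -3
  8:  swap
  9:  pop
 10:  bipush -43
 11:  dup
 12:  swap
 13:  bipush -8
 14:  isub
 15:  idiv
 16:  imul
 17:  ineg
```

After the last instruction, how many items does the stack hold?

bipush -2  -> [-2]
bipush 5   -> [-2, 5]
pop        -> [-2]
bipush -2  -> [-2, -2]
swap       -> [-2, -2]
imul       -> [4]
bipush -3  -> [4, -3]
swap       -> [-3, 4]
pop        -> [-3]
bipush -43 -> [-3, -43]
dup        -> [-3, -43, -43]
swap       -> [-3, -43, -43]
bipush -8  -> [-3, -43, -43, -8]
isub       -> [-3, -43, -35]
idiv       -> [-3, 1]
imul       -> [-3]
ineg       -> [3]

1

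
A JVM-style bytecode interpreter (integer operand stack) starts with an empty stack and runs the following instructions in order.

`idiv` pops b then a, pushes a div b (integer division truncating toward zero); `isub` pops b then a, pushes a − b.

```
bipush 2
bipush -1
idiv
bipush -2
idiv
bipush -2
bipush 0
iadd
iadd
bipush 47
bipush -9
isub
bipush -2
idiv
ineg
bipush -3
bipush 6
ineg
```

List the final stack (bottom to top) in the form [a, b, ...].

bipush 2  → [2]
bipush -1 → [2, -1]
idiv      → [-2]
bipush -2 → [-2, -2]
idiv      → [1]
bipush -2 → [1, -2]
bipush 0  → [1, -2, 0]
iadd      → [1, -2]
iadd      → [-1]
bipush 47 → [-1, 47]
bipush -9 → [-1, 47, -9]
isub      → [-1, 56]
bipush -2 → [-1, 56, -2]
idiv      → [-1, -28]
ineg      → [-1, 28]
bipush -3 → [-1, 28, -3]
bipush 6  → [-1, 28, -3, 6]
ineg      → [-1, 28, -3, -6]

[-1, 28, -3, -6]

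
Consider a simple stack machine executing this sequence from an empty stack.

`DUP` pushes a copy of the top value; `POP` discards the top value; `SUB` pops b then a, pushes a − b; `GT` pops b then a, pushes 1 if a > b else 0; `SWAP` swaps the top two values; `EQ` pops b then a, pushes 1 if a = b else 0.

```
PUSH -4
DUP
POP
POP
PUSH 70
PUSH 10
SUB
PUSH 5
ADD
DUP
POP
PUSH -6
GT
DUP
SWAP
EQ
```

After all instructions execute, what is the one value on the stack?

1

PUSH -4  [-4]
DUP      [-4, -4]
POP      [-4]
POP      []
PUSH 70  [70]
PUSH 10  [70, 10]
SUB      [60]
PUSH 5   [60, 5]
ADD      [65]
DUP      [65, 65]
POP      [65]
PUSH -6  [65, -6]
GT       [1]
DUP      [1, 1]
SWAP     [1, 1]
EQ       [1]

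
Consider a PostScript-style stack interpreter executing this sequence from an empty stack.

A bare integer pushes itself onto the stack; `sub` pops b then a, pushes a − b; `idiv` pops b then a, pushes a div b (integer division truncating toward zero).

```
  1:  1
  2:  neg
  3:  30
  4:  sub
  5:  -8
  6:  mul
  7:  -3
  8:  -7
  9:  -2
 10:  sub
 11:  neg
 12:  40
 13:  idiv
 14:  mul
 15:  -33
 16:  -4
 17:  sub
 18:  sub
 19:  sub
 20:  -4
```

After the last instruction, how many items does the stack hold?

2

1    -> 1
neg  -> -1
30   -> -1 30
sub  -> -31
-8   -> -31 -8
mul  -> 248
-3   -> 248 -3
-7   -> 248 -3 -7
-2   -> 248 -3 -7 -2
sub  -> 248 -3 -5
neg  -> 248 -3 5
40   -> 248 -3 5 40
idiv -> 248 -3 0
mul  -> 248 0
-33  -> 248 0 -33
-4   -> 248 0 -33 -4
sub  -> 248 0 -29
sub  -> 248 29
sub  -> 219
-4   -> 219 -4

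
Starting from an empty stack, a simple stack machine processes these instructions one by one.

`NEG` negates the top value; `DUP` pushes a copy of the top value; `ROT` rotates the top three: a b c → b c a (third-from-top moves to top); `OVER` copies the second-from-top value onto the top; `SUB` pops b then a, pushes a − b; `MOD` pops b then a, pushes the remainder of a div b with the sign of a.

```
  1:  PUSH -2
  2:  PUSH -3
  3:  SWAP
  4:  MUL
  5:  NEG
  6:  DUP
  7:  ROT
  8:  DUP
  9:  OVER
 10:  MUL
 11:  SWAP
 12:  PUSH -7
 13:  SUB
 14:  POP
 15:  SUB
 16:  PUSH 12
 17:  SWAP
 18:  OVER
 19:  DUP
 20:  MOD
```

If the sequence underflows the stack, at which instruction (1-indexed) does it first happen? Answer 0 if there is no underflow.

7

PUSH -2  -2
PUSH -3  -2 -3
SWAP     -3 -2
MUL      6
NEG      -6
DUP      -6 -6
ROT  — needs 3 operands, stack has 2 → underflow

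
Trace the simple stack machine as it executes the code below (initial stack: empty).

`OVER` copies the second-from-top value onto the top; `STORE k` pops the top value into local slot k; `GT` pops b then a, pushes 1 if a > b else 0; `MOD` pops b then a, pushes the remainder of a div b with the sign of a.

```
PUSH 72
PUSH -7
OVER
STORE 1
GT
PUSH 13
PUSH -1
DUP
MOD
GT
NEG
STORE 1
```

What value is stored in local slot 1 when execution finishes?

-1

PUSH 72 : [72]
PUSH -7 : [72, -7]
OVER    : [72, -7, 72]
STORE 1 : [72, -7]
GT      : [1]
PUSH 13 : [1, 13]
PUSH -1 : [1, 13, -1]
DUP     : [1, 13, -1, -1]
MOD     : [1, 13, 0]
GT      : [1, 1]
NEG     : [1, -1]
STORE 1 : [1]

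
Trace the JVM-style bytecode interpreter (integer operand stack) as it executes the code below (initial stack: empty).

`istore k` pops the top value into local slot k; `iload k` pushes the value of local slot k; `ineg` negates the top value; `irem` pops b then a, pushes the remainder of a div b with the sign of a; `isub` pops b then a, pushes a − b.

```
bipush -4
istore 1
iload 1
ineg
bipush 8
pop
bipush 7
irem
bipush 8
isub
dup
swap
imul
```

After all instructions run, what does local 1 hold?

-4

bipush -4  -4
istore 1   (empty)
iload 1    -4
ineg       4
bipush 8   4 8
pop        4
bipush 7   4 7
irem       4
bipush 8   4 8
isub       -4
dup        -4 -4
swap       -4 -4
imul       16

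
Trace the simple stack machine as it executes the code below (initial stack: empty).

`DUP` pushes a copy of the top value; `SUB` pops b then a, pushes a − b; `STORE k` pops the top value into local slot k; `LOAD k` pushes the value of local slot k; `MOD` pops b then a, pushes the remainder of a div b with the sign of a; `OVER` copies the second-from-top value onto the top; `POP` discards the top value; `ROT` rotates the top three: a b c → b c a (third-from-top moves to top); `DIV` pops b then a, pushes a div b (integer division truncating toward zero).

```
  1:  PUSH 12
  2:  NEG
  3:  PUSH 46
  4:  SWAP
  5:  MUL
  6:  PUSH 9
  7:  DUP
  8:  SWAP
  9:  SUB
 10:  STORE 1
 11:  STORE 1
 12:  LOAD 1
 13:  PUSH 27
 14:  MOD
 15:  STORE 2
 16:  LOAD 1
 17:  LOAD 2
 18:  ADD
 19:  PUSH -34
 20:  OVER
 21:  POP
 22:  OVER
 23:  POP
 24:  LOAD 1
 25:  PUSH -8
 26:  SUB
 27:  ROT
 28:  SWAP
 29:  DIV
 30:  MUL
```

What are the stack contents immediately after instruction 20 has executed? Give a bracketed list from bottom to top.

[-564, -34, -564]

PUSH 12  → [12]
NEG      → [-12]
PUSH 46  → [-12, 46]
SWAP     → [46, -12]
MUL      → [-552]
PUSH 9   → [-552, 9]
DUP      → [-552, 9, 9]
SWAP     → [-552, 9, 9]
SUB      → [-552, 0]
STORE 1  → [-552]
STORE 1  → []
LOAD 1   → [-552]
PUSH 27  → [-552, 27]
MOD      → [-12]
STORE 2  → []
LOAD 1   → [-552]
LOAD 2   → [-552, -12]
ADD      → [-564]
PUSH -34 → [-564, -34]
OVER     → [-564, -34, -564]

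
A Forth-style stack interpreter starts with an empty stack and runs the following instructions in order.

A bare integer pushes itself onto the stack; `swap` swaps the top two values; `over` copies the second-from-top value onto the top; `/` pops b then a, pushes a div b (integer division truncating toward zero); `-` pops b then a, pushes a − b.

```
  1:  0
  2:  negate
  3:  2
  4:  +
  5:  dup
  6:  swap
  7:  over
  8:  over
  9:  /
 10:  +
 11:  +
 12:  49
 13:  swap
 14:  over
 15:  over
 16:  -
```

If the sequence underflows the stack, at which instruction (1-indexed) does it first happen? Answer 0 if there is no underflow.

0       [0]
negate  [0]
2       [0, 2]
+       [2]
dup     [2, 2]
swap    [2, 2]
over    [2, 2, 2]
over    [2, 2, 2, 2]
/       [2, 2, 1]
+       [2, 3]
+       [5]
49      [5, 49]
swap    [49, 5]
over    [49, 5, 49]
over    [49, 5, 49, 5]
-       [49, 5, 44]

0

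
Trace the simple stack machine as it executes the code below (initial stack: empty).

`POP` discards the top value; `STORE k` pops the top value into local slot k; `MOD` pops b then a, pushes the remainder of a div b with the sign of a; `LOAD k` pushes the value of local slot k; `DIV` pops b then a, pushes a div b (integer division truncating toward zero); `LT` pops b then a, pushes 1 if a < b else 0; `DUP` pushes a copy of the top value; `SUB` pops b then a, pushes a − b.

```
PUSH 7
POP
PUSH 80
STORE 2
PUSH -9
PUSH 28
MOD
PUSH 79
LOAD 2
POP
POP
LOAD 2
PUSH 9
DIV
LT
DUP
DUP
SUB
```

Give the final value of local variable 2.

80

PUSH 7  : 7
POP     : (empty)
PUSH 80 : 80
STORE 2 : (empty)
PUSH -9 : -9
PUSH 28 : -9 28
MOD     : -9
PUSH 79 : -9 79
LOAD 2  : -9 79 80
POP     : -9 79
POP     : -9
LOAD 2  : -9 80
PUSH 9  : -9 80 9
DIV     : -9 8
LT      : 1
DUP     : 1 1
DUP     : 1 1 1
SUB     : 1 0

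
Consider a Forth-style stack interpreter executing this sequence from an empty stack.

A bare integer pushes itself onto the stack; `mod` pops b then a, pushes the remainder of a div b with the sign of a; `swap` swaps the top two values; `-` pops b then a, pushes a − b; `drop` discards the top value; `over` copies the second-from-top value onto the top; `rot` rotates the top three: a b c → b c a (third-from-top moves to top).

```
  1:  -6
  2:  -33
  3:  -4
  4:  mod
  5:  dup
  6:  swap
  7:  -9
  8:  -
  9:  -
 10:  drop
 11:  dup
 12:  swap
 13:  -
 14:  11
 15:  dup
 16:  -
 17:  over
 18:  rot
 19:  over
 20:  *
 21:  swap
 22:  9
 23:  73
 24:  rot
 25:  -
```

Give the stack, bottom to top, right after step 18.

-6   → [-6]
-33  → [-6, -33]
-4   → [-6, -33, -4]
mod  → [-6, -1]
dup  → [-6, -1, -1]
swap → [-6, -1, -1]
-9   → [-6, -1, -1, -9]
-    → [-6, -1, 8]
-    → [-6, -9]
drop → [-6]
dup  → [-6, -6]
swap → [-6, -6]
-    → [0]
11   → [0, 11]
dup  → [0, 11, 11]
-    → [0, 0]
over → [0, 0, 0]
rot  → [0, 0, 0]

[0, 0, 0]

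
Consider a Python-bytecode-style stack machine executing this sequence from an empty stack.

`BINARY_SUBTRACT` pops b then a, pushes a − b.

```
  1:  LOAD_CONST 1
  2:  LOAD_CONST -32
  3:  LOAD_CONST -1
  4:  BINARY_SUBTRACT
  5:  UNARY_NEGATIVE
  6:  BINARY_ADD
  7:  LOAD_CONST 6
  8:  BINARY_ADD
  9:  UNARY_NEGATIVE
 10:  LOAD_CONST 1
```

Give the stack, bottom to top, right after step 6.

[32]

LOAD_CONST 1     1
LOAD_CONST -32   1 -32
LOAD_CONST -1    1 -32 -1
BINARY_SUBTRACT  1 -31
UNARY_NEGATIVE   1 31
BINARY_ADD       32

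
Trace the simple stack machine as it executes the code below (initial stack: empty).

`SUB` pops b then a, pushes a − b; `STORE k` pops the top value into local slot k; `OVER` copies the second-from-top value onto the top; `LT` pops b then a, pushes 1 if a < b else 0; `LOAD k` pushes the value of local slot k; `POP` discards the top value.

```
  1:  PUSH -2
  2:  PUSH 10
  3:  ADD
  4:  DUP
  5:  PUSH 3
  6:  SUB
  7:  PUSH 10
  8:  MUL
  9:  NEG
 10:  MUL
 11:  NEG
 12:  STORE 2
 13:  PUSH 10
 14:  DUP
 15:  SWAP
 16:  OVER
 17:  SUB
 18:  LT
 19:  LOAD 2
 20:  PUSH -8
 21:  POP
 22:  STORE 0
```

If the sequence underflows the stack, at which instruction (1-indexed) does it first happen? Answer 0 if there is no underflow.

0

PUSH -2 → -2
PUSH 10 → -2 10
ADD     → 8
DUP     → 8 8
PUSH 3  → 8 8 3
SUB     → 8 5
PUSH 10 → 8 5 10
MUL     → 8 50
NEG     → 8 -50
MUL     → -400
NEG     → 400
STORE 2 → (empty)
PUSH 10 → 10
DUP     → 10 10
SWAP    → 10 10
OVER    → 10 10 10
SUB     → 10 0
LT      → 0
LOAD 2  → 0 400
PUSH -8 → 0 400 -8
POP     → 0 400
STORE 0 → 0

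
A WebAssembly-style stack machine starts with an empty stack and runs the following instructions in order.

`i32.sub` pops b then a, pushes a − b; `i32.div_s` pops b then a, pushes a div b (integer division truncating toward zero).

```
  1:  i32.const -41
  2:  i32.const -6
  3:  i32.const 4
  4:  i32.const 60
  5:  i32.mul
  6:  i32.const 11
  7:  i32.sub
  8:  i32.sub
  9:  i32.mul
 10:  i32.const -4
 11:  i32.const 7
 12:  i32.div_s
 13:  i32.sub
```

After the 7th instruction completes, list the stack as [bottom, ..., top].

[-41, -6, 229]

i32.const -41 : -41
i32.const -6  : -41 -6
i32.const 4   : -41 -6 4
i32.const 60  : -41 -6 4 60
i32.mul       : -41 -6 240
i32.const 11  : -41 -6 240 11
i32.sub       : -41 -6 229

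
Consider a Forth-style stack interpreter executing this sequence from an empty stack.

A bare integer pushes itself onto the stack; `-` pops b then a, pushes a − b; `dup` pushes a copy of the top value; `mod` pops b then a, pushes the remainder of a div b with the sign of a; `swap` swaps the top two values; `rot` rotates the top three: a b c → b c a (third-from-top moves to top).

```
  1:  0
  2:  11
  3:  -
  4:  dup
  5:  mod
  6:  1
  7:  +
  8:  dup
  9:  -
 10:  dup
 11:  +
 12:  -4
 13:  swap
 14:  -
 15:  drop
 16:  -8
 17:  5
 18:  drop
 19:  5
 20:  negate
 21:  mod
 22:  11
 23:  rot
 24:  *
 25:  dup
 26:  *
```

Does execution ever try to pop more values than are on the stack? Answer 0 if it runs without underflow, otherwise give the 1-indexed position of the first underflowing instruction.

0      -> 0
11     -> 0 11
-      -> -11
dup    -> -11 -11
mod    -> 0
1      -> 0 1
+      -> 1
dup    -> 1 1
-      -> 0
dup    -> 0 0
+      -> 0
-4     -> 0 -4
swap   -> -4 0
-      -> -4
drop   -> (empty)
-8     -> -8
5      -> -8 5
drop   -> -8
5      -> -8 5
negate -> -8 -5
mod    -> -3
11     -> -3 11
rot  — needs 3 operands, stack has 2 → underflow

23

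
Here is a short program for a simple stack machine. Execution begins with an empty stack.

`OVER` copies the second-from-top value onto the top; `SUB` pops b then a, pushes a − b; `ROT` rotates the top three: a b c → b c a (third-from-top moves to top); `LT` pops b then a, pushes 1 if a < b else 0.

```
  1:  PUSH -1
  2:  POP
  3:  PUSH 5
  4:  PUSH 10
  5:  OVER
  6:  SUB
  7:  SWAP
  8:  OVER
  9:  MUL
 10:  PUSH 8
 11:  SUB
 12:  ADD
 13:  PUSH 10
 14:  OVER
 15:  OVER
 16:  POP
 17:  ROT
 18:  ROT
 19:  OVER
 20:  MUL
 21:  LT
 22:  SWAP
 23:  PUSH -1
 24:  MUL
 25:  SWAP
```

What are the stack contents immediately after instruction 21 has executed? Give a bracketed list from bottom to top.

[22, 1]

PUSH -1 → [-1]
POP     → []
PUSH 5  → [5]
PUSH 10 → [5, 10]
OVER    → [5, 10, 5]
SUB     → [5, 5]
SWAP    → [5, 5]
OVER    → [5, 5, 5]
MUL     → [5, 25]
PUSH 8  → [5, 25, 8]
SUB     → [5, 17]
ADD     → [22]
PUSH 10 → [22, 10]
OVER    → [22, 10, 22]
OVER    → [22, 10, 22, 10]
POP     → [22, 10, 22]
ROT     → [10, 22, 22]
ROT     → [22, 22, 10]
OVER    → [22, 22, 10, 22]
MUL     → [22, 22, 220]
LT      → [22, 1]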